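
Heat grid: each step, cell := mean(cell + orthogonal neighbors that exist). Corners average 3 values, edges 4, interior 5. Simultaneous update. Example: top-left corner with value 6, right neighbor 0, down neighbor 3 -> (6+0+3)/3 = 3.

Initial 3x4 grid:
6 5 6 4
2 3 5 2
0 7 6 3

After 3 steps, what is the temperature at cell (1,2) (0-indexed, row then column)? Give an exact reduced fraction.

Step 1: cell (1,2) = 22/5
Step 2: cell (1,2) = 451/100
Step 3: cell (1,2) = 25729/6000
Full grid after step 3:
  8879/2160 15679/3600 449/100 1519/360
  54031/14400 3163/750 25729/6000 30073/7200
  331/90 9511/2400 30853/7200 8899/2160

Answer: 25729/6000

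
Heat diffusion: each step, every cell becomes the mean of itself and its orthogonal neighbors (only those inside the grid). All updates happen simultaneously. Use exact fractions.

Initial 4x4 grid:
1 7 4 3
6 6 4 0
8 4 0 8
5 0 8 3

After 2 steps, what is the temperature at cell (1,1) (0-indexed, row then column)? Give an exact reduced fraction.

Step 1: cell (1,1) = 27/5
Step 2: cell (1,1) = 431/100
Full grid after step 2:
  173/36 143/30 53/15 127/36
  79/15 431/100 17/4 349/120
  71/15 119/25 167/50 529/120
  43/9 56/15 68/15 71/18

Answer: 431/100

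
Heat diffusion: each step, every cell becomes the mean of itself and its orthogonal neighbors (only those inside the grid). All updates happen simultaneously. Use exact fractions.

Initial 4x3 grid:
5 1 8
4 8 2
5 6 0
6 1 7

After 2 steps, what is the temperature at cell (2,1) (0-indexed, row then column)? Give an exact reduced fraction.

Answer: 111/25

Derivation:
Step 1: cell (2,1) = 4
Step 2: cell (2,1) = 111/25
Full grid after step 2:
  43/9 167/40 41/9
  1097/240 237/50 967/240
  75/16 111/25 179/48
  19/4 47/12 137/36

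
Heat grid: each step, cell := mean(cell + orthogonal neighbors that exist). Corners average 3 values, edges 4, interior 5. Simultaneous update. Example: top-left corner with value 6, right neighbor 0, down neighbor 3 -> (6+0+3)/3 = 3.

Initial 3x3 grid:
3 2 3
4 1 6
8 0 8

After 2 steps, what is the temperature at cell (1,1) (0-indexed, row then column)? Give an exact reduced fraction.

Step 1: cell (1,1) = 13/5
Step 2: cell (1,1) = 88/25
Full grid after step 2:
  37/12 691/240 125/36
  17/5 88/25 463/120
  49/12 931/240 161/36

Answer: 88/25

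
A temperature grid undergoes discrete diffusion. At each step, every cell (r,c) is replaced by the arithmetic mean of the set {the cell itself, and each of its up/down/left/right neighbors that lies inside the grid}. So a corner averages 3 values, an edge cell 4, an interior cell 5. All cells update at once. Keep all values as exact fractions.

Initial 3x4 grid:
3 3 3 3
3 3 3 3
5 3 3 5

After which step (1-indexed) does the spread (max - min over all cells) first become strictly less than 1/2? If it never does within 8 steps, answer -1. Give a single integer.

Step 1: max=11/3, min=3, spread=2/3
Step 2: max=32/9, min=3, spread=5/9
Step 3: max=739/216, min=371/120, spread=89/270
  -> spread < 1/2 first at step 3
Step 4: max=43727/12960, min=5651/1800, spread=15199/64800
Step 5: max=2594113/777600, min=19063/6000, spread=617741/3888000
Step 6: max=64441393/19440000, min=20747131/6480000, spread=55/486
Step 7: max=3849443387/1166400000, min=1251593629/388800000, spread=7573/93312
Step 8: max=230204778133/69984000000, min=25125739237/7776000000, spread=32585/559872

Answer: 3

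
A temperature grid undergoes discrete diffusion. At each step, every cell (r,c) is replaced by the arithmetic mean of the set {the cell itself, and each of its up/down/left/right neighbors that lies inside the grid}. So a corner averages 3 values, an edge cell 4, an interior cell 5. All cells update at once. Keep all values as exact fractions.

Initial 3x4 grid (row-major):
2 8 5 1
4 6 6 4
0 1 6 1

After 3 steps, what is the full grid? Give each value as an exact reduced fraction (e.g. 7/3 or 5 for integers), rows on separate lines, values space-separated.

After step 1:
  14/3 21/4 5 10/3
  3 5 27/5 3
  5/3 13/4 7/2 11/3
After step 2:
  155/36 239/48 1139/240 34/9
  43/12 219/50 219/50 77/20
  95/36 161/48 949/240 61/18
After step 3:
  1853/432 33139/7200 32189/7200 8909/2160
  13417/3600 6203/1500 2131/500 4619/1200
  1379/432 25789/7200 27139/7200 8059/2160

Answer: 1853/432 33139/7200 32189/7200 8909/2160
13417/3600 6203/1500 2131/500 4619/1200
1379/432 25789/7200 27139/7200 8059/2160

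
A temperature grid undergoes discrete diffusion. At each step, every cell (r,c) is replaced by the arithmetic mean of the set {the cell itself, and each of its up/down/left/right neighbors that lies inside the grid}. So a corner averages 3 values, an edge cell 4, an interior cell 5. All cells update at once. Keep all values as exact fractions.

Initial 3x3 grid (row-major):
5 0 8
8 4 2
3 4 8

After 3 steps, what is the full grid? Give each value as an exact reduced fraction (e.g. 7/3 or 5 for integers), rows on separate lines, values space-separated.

Answer: 9281/2160 62597/14400 9011/2160
16693/3600 13057/3000 10937/2400
3337/720 68447/14400 9901/2160

Derivation:
After step 1:
  13/3 17/4 10/3
  5 18/5 11/2
  5 19/4 14/3
After step 2:
  163/36 931/240 157/36
  269/60 231/50 171/40
  59/12 1081/240 179/36
After step 3:
  9281/2160 62597/14400 9011/2160
  16693/3600 13057/3000 10937/2400
  3337/720 68447/14400 9901/2160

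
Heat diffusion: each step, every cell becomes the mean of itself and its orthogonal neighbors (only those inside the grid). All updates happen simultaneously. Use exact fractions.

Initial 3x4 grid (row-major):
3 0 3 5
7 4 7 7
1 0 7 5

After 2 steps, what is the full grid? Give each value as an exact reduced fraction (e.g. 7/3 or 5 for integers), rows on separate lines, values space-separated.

After step 1:
  10/3 5/2 15/4 5
  15/4 18/5 28/5 6
  8/3 3 19/4 19/3
After step 2:
  115/36 791/240 337/80 59/12
  267/80 369/100 237/50 86/15
  113/36 841/240 1181/240 205/36

Answer: 115/36 791/240 337/80 59/12
267/80 369/100 237/50 86/15
113/36 841/240 1181/240 205/36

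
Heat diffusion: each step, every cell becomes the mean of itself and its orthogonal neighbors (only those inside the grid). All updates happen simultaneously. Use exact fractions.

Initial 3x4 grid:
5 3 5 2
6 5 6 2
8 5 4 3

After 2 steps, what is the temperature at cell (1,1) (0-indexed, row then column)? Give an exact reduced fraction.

Step 1: cell (1,1) = 5
Step 2: cell (1,1) = 127/25
Full grid after step 2:
  91/18 109/24 159/40 41/12
  11/2 127/25 423/100 273/80
  107/18 16/3 87/20 43/12

Answer: 127/25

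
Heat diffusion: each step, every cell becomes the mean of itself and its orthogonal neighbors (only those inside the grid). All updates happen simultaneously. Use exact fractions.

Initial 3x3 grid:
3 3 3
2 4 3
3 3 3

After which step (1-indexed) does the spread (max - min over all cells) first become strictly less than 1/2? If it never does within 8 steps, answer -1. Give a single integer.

Step 1: max=13/4, min=8/3, spread=7/12
Step 2: max=19/6, min=17/6, spread=1/3
  -> spread < 1/2 first at step 2
Step 3: max=3011/960, min=1265/432, spread=1799/8640
Step 4: max=4451/1440, min=15983/5400, spread=2833/21600
Step 5: max=3542873/1152000, min=4649321/1555200, spread=2671151/31104000
Step 6: max=47546677/15552000, min=233286563/77760000, spread=741137/12960000
Step 7: max=37955545171/12441600000, min=16863031889/5598720000, spread=4339268759/111974400000
Step 8: max=170362031393/55987200000, min=422190155821/139968000000, spread=7429845323/279936000000

Answer: 2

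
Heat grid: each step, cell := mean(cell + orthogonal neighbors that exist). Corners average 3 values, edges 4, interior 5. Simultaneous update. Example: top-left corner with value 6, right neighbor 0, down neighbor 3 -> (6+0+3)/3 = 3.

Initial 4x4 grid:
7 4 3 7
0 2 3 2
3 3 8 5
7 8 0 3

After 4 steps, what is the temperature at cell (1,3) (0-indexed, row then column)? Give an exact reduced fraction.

Answer: 287141/72000

Derivation:
Step 1: cell (1,3) = 17/4
Step 2: cell (1,3) = 327/80
Step 3: cell (1,3) = 9431/2400
Step 4: cell (1,3) = 287141/72000
Full grid after step 4:
  115379/32400 779581/216000 278831/72000 21319/5400
  781021/216000 340043/90000 2387/625 287141/72000
  6531/1600 118949/30000 91409/22500 170171/43200
  9257/2160 20897/4800 177209/43200 66103/16200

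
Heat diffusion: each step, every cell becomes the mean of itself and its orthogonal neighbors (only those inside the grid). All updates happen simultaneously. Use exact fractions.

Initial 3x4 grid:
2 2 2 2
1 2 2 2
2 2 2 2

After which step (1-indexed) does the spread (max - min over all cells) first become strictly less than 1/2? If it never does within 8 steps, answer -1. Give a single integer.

Step 1: max=2, min=5/3, spread=1/3
  -> spread < 1/2 first at step 1
Step 2: max=2, min=413/240, spread=67/240
Step 3: max=2, min=3883/2160, spread=437/2160
Step 4: max=1991/1000, min=1570469/864000, spread=29951/172800
Step 5: max=6671/3375, min=14336179/7776000, spread=206761/1555200
Step 6: max=10634329/5400000, min=5764604429/3110400000, spread=14430763/124416000
Step 7: max=846347273/432000000, min=348140258311/186624000000, spread=139854109/1492992000
Step 8: max=75908771023/38880000000, min=20972408109749/11197440000000, spread=7114543559/89579520000

Answer: 1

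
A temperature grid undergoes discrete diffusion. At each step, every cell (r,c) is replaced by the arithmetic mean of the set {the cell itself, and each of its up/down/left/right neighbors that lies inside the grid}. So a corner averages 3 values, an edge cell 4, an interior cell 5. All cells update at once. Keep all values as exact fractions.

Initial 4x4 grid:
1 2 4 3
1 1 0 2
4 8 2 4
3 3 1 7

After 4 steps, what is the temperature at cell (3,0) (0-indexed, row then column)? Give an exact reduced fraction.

Answer: 8729/2592

Derivation:
Step 1: cell (3,0) = 10/3
Step 2: cell (3,0) = 133/36
Step 3: cell (3,0) = 7451/2160
Step 4: cell (3,0) = 8729/2592
Full grid after step 4:
  4369/2025 95407/43200 168593/72000 17903/7200
  108289/43200 56443/22500 31411/12000 32693/12000
  651317/216000 551147/180000 1916/625 112031/36000
  8729/2592 363631/108000 40547/12000 9071/2700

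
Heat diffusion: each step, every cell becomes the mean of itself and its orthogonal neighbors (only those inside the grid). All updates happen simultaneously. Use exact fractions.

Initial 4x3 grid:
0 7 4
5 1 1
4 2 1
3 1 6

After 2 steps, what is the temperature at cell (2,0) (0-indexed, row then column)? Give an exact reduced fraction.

Step 1: cell (2,0) = 7/2
Step 2: cell (2,0) = 157/60
Full grid after step 2:
  19/6 71/20 35/12
  33/10 49/20 229/80
  157/60 14/5 523/240
  55/18 38/15 49/18

Answer: 157/60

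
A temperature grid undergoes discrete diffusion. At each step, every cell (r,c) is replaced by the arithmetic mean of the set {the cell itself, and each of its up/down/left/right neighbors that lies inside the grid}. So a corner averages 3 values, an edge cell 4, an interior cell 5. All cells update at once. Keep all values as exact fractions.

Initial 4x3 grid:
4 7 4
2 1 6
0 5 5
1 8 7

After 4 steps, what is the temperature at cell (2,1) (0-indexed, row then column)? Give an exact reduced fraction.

Answer: 60389/14400

Derivation:
Step 1: cell (2,1) = 19/5
Step 2: cell (2,1) = 21/5
Step 3: cell (2,1) = 4829/1200
Step 4: cell (2,1) = 60389/14400
Full grid after step 4:
  46741/12960 59003/14400 56981/12960
  153379/43200 4741/1200 197129/43200
  50717/14400 60389/14400 202601/43200
  10997/2880 749759/172800 127573/25920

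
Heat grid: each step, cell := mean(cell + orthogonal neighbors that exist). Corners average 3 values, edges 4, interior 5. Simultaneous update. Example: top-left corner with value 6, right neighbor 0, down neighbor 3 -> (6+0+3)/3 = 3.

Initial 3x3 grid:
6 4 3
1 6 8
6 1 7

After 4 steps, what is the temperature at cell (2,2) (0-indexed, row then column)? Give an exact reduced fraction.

Answer: 15961/3240

Derivation:
Step 1: cell (2,2) = 16/3
Step 2: cell (2,2) = 49/9
Step 3: cell (2,2) = 133/27
Step 4: cell (2,2) = 15961/3240
Full grid after step 4:
  56999/12960 788921/172800 14197/2880
  734221/172800 168101/36000 210199/43200
  112633/25920 21761/4800 15961/3240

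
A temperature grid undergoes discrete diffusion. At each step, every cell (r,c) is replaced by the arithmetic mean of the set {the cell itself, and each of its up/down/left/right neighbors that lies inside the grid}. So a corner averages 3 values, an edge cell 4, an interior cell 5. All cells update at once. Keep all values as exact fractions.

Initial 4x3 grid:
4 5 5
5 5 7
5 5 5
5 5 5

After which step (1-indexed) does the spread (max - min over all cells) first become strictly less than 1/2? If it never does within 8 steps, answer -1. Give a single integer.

Answer: 3

Derivation:
Step 1: max=17/3, min=14/3, spread=1
Step 2: max=331/60, min=85/18, spread=143/180
Step 3: max=11479/2160, min=35449/7200, spread=8443/21600
  -> spread < 1/2 first at step 3
Step 4: max=568379/108000, min=644243/129600, spread=189059/648000
Step 5: max=40438267/7776000, min=32546221/6480000, spread=6914009/38880000
Step 6: max=1006601557/194400000, min=81816211/16200000, spread=992281/7776000
Step 7: max=144267137947/27993600000, min=59106458363/11664000000, spread=12058189379/139968000000
Step 8: max=3598877830867/699840000000, min=148062016583/29160000000, spread=363115463/5598720000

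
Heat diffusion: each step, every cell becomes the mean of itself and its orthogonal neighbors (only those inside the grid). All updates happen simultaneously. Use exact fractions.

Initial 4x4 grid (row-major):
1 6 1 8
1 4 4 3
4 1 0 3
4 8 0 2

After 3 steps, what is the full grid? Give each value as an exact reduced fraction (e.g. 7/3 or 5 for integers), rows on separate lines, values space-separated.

Answer: 6367/2160 4523/1440 8789/2400 2683/720
2119/720 18121/6000 6133/2000 1003/300
11371/3600 18149/6000 15787/6000 2273/900
7739/2160 22247/7200 18559/7200 4861/2160

Derivation:
After step 1:
  8/3 3 19/4 4
  5/2 16/5 12/5 9/2
  5/2 17/5 8/5 2
  16/3 13/4 5/2 5/3
After step 2:
  49/18 817/240 283/80 53/12
  163/60 29/10 329/100 129/40
  103/30 279/100 119/50 293/120
  133/36 869/240 541/240 37/18
After step 3:
  6367/2160 4523/1440 8789/2400 2683/720
  2119/720 18121/6000 6133/2000 1003/300
  11371/3600 18149/6000 15787/6000 2273/900
  7739/2160 22247/7200 18559/7200 4861/2160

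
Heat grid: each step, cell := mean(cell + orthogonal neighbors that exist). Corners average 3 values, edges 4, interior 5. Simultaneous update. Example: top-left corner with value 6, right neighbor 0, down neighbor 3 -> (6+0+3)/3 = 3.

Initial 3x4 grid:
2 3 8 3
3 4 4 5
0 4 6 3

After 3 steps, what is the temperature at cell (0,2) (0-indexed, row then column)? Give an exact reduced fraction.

Step 1: cell (0,2) = 9/2
Step 2: cell (0,2) = 1169/240
Step 3: cell (0,2) = 6283/1440
Full grid after step 3:
  857/270 5573/1440 6283/1440 5107/1080
  981/320 1439/400 1777/400 1427/320
  1589/540 5173/1440 5903/1440 4847/1080

Answer: 6283/1440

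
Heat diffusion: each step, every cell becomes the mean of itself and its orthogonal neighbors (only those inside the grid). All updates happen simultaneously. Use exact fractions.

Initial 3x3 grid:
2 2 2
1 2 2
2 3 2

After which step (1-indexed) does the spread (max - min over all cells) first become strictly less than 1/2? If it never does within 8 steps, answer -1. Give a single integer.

Answer: 2

Derivation:
Step 1: max=7/3, min=5/3, spread=2/3
Step 2: max=79/36, min=65/36, spread=7/18
  -> spread < 1/2 first at step 2
Step 3: max=925/432, min=803/432, spread=61/216
Step 4: max=10879/5184, min=9857/5184, spread=511/2592
Step 5: max=128725/62208, min=120107/62208, spread=4309/31104
Step 6: max=1529287/746496, min=1456697/746496, spread=36295/373248
Step 7: max=18221677/8957952, min=17610131/8957952, spread=305773/4478976
Step 8: max=217566799/107495424, min=212414897/107495424, spread=2575951/53747712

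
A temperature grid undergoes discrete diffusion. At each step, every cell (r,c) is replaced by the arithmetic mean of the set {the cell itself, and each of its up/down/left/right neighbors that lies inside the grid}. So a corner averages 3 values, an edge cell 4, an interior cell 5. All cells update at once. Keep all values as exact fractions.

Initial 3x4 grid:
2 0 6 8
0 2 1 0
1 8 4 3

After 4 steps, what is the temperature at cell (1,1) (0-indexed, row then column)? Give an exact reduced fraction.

Answer: 936221/360000

Derivation:
Step 1: cell (1,1) = 11/5
Step 2: cell (1,1) = 123/50
Step 3: cell (1,1) = 15439/6000
Step 4: cell (1,1) = 936221/360000
Full grid after step 4:
  273701/129600 537721/216000 650161/216000 213463/64800
  1959619/864000 936221/360000 91333/30000 232867/72000
  4021/1600 201157/72000 660911/216000 207263/64800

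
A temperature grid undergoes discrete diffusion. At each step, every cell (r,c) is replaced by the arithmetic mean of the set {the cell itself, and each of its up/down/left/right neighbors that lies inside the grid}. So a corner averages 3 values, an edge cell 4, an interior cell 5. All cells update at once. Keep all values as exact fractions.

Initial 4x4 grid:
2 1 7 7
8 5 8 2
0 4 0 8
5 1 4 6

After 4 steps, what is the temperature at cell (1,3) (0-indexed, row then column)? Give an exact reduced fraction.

Step 1: cell (1,3) = 25/4
Step 2: cell (1,3) = 1199/240
Step 3: cell (1,3) = 38369/7200
Step 4: cell (1,3) = 1055507/216000
Full grid after step 4:
  130703/32400 24163/5400 128539/27000 337769/64800
  85549/21600 72649/18000 856187/180000 1055507/216000
  122543/36000 232027/60000 123259/30000 340457/72000
  4823/1440 26989/8000 97399/24000 5113/1200

Answer: 1055507/216000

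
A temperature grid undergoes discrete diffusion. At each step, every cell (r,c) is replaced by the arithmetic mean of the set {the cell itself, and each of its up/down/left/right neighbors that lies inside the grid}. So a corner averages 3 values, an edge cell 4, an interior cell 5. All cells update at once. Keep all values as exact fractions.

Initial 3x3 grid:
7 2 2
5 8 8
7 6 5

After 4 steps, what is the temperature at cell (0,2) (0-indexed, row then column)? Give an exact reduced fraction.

Step 1: cell (0,2) = 4
Step 2: cell (0,2) = 29/6
Step 3: cell (0,2) = 1813/360
Step 4: cell (0,2) = 114281/21600
Full grid after step 4:
  355243/64800 4586137/864000 114281/21600
  4961137/864000 684373/120000 4797137/864000
  261737/43200 2577631/432000 765211/129600

Answer: 114281/21600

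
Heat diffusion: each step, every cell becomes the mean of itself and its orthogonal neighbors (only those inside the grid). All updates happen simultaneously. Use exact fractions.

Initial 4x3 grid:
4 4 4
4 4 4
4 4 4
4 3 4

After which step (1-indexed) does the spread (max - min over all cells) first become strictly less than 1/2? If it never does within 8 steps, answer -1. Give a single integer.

Answer: 1

Derivation:
Step 1: max=4, min=11/3, spread=1/3
  -> spread < 1/2 first at step 1
Step 2: max=4, min=893/240, spread=67/240
Step 3: max=4, min=8203/2160, spread=437/2160
Step 4: max=3991/1000, min=3298469/864000, spread=29951/172800
Step 5: max=13421/3375, min=29888179/7776000, spread=206761/1555200
Step 6: max=21434329/5400000, min=11985404429/3110400000, spread=14430763/124416000
Step 7: max=1710347273/432000000, min=721388258311/186624000000, spread=139854109/1492992000
Step 8: max=153668771023/38880000000, min=43367288109749/11197440000000, spread=7114543559/89579520000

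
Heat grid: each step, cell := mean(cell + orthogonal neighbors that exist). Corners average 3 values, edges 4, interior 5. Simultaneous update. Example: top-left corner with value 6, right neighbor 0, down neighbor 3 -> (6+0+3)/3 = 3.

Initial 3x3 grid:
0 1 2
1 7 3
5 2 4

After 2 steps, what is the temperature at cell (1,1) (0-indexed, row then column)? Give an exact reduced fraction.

Step 1: cell (1,1) = 14/5
Step 2: cell (1,1) = 341/100
Full grid after step 2:
  77/36 239/120 17/6
  563/240 341/100 59/20
  125/36 389/120 23/6

Answer: 341/100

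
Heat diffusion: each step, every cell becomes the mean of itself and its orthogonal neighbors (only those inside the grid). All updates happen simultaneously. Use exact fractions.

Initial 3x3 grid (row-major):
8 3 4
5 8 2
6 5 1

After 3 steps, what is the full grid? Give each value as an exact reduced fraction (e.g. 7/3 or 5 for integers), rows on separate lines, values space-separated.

Answer: 5803/1080 71827/14400 1481/360
80327/14400 27899/6000 59927/14400
11231/2160 1907/400 8431/2160

Derivation:
After step 1:
  16/3 23/4 3
  27/4 23/5 15/4
  16/3 5 8/3
After step 2:
  107/18 1121/240 25/6
  1321/240 517/100 841/240
  205/36 22/5 137/36
After step 3:
  5803/1080 71827/14400 1481/360
  80327/14400 27899/6000 59927/14400
  11231/2160 1907/400 8431/2160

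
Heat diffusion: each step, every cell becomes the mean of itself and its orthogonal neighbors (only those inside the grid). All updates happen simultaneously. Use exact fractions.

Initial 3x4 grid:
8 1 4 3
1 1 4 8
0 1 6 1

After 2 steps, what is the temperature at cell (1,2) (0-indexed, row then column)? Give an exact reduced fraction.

Answer: 81/25

Derivation:
Step 1: cell (1,2) = 23/5
Step 2: cell (1,2) = 81/25
Full grid after step 2:
  28/9 343/120 161/40 4
  81/40 71/25 81/25 93/20
  31/18 109/60 73/20 4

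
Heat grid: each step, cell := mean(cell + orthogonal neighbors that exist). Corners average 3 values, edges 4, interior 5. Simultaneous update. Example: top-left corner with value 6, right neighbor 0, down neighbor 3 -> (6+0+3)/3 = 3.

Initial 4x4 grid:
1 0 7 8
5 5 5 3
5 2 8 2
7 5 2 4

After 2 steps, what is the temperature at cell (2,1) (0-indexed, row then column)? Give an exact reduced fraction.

Answer: 419/100

Derivation:
Step 1: cell (2,1) = 5
Step 2: cell (2,1) = 419/100
Full grid after step 2:
  37/12 273/80 397/80 31/6
  283/80 17/4 223/50 407/80
  233/48 419/100 117/25 913/240
  173/36 233/48 913/240 35/9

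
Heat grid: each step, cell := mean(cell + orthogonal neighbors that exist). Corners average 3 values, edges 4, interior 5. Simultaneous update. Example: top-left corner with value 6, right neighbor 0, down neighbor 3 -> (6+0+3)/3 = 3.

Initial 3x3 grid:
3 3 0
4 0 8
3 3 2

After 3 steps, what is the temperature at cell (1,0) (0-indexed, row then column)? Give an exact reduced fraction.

Answer: 19201/7200

Derivation:
Step 1: cell (1,0) = 5/2
Step 2: cell (1,0) = 383/120
Step 3: cell (1,0) = 19201/7200
Full grid after step 3:
  1559/540 2089/800 1639/540
  19201/7200 9287/3000 2289/800
  3283/1080 10163/3600 3523/1080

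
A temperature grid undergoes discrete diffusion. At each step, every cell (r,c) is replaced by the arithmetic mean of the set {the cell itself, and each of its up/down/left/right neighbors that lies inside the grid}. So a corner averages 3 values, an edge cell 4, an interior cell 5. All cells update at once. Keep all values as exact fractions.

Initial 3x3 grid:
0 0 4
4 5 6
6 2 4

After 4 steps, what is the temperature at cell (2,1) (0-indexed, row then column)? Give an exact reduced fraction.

Answer: 363139/96000

Derivation:
Step 1: cell (2,1) = 17/4
Step 2: cell (2,1) = 313/80
Step 3: cell (2,1) = 19111/4800
Step 4: cell (2,1) = 363139/96000
Full grid after step 4:
  48941/16200 2696251/864000 109807/32400
  2837501/864000 316703/90000 3154001/864000
  19747/5400 363139/96000 4741/1200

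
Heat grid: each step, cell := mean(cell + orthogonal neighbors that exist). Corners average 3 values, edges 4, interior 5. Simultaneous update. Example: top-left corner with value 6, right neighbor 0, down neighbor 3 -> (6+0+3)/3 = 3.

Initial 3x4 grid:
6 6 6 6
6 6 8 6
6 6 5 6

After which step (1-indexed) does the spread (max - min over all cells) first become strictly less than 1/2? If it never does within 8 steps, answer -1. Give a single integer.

Step 1: max=13/2, min=17/3, spread=5/6
Step 2: max=637/100, min=71/12, spread=34/75
  -> spread < 1/2 first at step 2
Step 3: max=7531/1200, min=451/75, spread=21/80
Step 4: max=134707/21600, min=32533/5400, spread=61/288
Step 5: max=1672601/270000, min=1965857/324000, spread=206321/1620000
Step 6: max=160451839/25920000, min=118021573/19440000, spread=370769/3110400
Step 7: max=28799580503/4665600000, min=7101411707/1166400000, spread=5252449/62208000
Step 8: max=1726281748277/279936000000, min=426508614913/69984000000, spread=161978309/2239488000

Answer: 2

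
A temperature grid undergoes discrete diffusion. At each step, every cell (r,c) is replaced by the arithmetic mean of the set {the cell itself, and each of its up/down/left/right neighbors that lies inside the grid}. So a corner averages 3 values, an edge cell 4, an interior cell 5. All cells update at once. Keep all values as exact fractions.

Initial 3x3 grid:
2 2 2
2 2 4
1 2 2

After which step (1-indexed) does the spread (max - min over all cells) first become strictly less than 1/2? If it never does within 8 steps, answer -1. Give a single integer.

Answer: 3

Derivation:
Step 1: max=8/3, min=5/3, spread=1
Step 2: max=307/120, min=31/18, spread=301/360
Step 3: max=2597/1080, min=27623/14400, spread=21011/43200
  -> spread < 1/2 first at step 3
Step 4: max=1000303/432000, min=127609/64800, spread=448729/1296000
Step 5: max=8836373/3888000, min=7932623/3888000, spread=1205/5184
Step 6: max=520182931/233280000, min=482116681/233280000, spread=10151/62208
Step 7: max=30933063557/13996800000, min=29329619807/13996800000, spread=85517/746496
Step 8: max=1840072079779/839808000000, min=1772531673529/839808000000, spread=720431/8957952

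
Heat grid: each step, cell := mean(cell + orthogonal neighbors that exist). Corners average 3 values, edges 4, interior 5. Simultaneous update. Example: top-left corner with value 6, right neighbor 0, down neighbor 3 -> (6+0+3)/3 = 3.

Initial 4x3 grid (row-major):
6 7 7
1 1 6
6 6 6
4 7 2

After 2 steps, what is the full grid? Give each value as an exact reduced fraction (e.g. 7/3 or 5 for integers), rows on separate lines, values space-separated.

Answer: 161/36 1247/240 203/36
997/240 463/100 313/60
1117/240 117/25 101/20
44/9 1237/240 59/12

Derivation:
After step 1:
  14/3 21/4 20/3
  7/2 21/5 5
  17/4 26/5 5
  17/3 19/4 5
After step 2:
  161/36 1247/240 203/36
  997/240 463/100 313/60
  1117/240 117/25 101/20
  44/9 1237/240 59/12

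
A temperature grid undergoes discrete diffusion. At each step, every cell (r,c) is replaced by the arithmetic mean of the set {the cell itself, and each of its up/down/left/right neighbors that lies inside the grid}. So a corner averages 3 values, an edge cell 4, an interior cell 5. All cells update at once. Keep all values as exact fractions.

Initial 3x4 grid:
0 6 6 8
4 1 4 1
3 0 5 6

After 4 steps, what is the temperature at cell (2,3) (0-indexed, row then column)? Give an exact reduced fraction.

Answer: 173351/43200

Derivation:
Step 1: cell (2,3) = 4
Step 2: cell (2,3) = 25/6
Step 3: cell (2,3) = 2833/720
Step 4: cell (2,3) = 173351/43200
Full grid after step 4:
  199889/64800 774053/216000 294731/72000 21689/4800
  156637/54000 575119/180000 470671/120000 1213759/288000
  43091/16200 82741/27000 10619/3000 173351/43200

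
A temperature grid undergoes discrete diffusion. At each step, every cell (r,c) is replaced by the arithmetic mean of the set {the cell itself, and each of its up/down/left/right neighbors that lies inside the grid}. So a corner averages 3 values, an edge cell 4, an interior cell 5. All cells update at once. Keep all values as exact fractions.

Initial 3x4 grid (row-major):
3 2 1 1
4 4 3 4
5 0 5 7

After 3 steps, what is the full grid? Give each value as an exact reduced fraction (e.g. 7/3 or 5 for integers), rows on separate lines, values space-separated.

Answer: 2107/720 1349/480 417/160 128/45
781/240 603/200 3907/1200 9683/2880
263/80 1669/480 5233/1440 2141/540

Derivation:
After step 1:
  3 5/2 7/4 2
  4 13/5 17/5 15/4
  3 7/2 15/4 16/3
After step 2:
  19/6 197/80 193/80 5/2
  63/20 16/5 61/20 869/240
  7/2 257/80 959/240 77/18
After step 3:
  2107/720 1349/480 417/160 128/45
  781/240 603/200 3907/1200 9683/2880
  263/80 1669/480 5233/1440 2141/540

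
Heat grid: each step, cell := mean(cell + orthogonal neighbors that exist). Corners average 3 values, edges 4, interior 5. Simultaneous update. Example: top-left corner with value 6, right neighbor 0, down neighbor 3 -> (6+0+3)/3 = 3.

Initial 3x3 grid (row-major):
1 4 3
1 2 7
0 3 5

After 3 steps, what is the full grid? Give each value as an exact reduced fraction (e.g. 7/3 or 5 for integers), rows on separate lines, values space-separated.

After step 1:
  2 5/2 14/3
  1 17/5 17/4
  4/3 5/2 5
After step 2:
  11/6 377/120 137/36
  29/15 273/100 1039/240
  29/18 367/120 47/12
After step 3:
  829/360 20719/7200 8119/2160
  7297/3600 6077/2000 53213/14400
  2377/1080 20369/7200 2713/720

Answer: 829/360 20719/7200 8119/2160
7297/3600 6077/2000 53213/14400
2377/1080 20369/7200 2713/720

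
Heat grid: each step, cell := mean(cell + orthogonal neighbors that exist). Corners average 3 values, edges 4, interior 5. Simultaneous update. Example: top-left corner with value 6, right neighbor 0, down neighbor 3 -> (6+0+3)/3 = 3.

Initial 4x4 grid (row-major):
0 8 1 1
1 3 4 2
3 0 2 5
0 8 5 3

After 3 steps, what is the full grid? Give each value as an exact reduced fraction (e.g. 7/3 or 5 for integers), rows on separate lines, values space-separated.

After step 1:
  3 3 7/2 4/3
  7/4 16/5 12/5 3
  1 16/5 16/5 3
  11/3 13/4 9/2 13/3
After step 2:
  31/12 127/40 307/120 47/18
  179/80 271/100 153/50 73/30
  577/240 277/100 163/50 203/60
  95/36 877/240 917/240 71/18
After step 3:
  1919/720 827/300 1283/450 2737/1080
  1987/800 5581/2000 8413/3000 10339/3600
  18091/7200 8879/3000 19553/6000 11719/3600
  3131/1080 23191/7200 26423/7200 8027/2160

Answer: 1919/720 827/300 1283/450 2737/1080
1987/800 5581/2000 8413/3000 10339/3600
18091/7200 8879/3000 19553/6000 11719/3600
3131/1080 23191/7200 26423/7200 8027/2160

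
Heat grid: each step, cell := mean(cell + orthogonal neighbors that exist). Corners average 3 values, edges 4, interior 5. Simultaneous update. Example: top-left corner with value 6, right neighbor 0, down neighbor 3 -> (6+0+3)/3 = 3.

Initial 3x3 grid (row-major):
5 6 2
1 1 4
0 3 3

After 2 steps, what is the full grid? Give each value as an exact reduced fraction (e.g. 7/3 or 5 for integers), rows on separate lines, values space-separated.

After step 1:
  4 7/2 4
  7/4 3 5/2
  4/3 7/4 10/3
After step 2:
  37/12 29/8 10/3
  121/48 5/2 77/24
  29/18 113/48 91/36

Answer: 37/12 29/8 10/3
121/48 5/2 77/24
29/18 113/48 91/36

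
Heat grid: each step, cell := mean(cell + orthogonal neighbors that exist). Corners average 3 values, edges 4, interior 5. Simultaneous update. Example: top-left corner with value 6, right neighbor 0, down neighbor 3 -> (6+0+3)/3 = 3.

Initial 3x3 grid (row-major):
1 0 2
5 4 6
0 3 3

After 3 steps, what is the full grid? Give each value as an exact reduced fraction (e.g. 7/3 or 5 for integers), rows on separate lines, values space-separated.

After step 1:
  2 7/4 8/3
  5/2 18/5 15/4
  8/3 5/2 4
After step 2:
  25/12 601/240 49/18
  323/120 141/50 841/240
  23/9 383/120 41/12
After step 3:
  1747/720 36467/14400 3143/1080
  18271/7200 8827/3000 44867/14400
  1519/540 21571/7200 809/240

Answer: 1747/720 36467/14400 3143/1080
18271/7200 8827/3000 44867/14400
1519/540 21571/7200 809/240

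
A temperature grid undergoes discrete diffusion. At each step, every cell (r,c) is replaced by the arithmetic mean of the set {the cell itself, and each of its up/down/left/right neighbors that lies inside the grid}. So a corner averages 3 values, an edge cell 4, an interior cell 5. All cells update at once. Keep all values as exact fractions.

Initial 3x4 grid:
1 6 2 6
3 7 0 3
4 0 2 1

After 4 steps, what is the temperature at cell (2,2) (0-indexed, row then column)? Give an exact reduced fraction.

Step 1: cell (2,2) = 3/4
Step 2: cell (2,2) = 11/5
Step 3: cell (2,2) = 533/240
Step 4: cell (2,2) = 6061/2400
Full grid after step 4:
  89129/25920 17777/5400 8603/2700 7699/2592
  547529/172800 223387/72000 99761/36000 233821/86400
  77729/25920 58733/21600 6061/2400 2021/864

Answer: 6061/2400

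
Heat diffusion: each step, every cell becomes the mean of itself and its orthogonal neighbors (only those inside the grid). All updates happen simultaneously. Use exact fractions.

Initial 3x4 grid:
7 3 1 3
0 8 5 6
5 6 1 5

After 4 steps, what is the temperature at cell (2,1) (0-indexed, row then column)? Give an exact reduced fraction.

Answer: 934837/216000

Derivation:
Step 1: cell (2,1) = 5
Step 2: cell (2,1) = 1039/240
Step 3: cell (2,1) = 32251/7200
Step 4: cell (2,1) = 934837/216000
Full grid after step 4:
  274601/64800 884837/216000 870917/216000 509467/129600
  153707/36000 43017/10000 1486387/360000 3538313/864000
  285751/64800 934837/216000 310139/72000 60463/14400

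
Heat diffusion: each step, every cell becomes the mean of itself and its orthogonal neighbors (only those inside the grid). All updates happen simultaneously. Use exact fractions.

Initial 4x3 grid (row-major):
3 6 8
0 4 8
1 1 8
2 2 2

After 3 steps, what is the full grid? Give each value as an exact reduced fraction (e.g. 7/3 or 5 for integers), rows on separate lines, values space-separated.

Answer: 857/240 13709/2880 3077/540
145/48 121/30 1529/288
791/360 1981/600 2023/480
4387/2160 7579/2880 1307/360

Derivation:
After step 1:
  3 21/4 22/3
  2 19/5 7
  1 16/5 19/4
  5/3 7/4 4
After step 2:
  41/12 1163/240 235/36
  49/20 17/4 1373/240
  59/30 29/10 379/80
  53/36 637/240 7/2
After step 3:
  857/240 13709/2880 3077/540
  145/48 121/30 1529/288
  791/360 1981/600 2023/480
  4387/2160 7579/2880 1307/360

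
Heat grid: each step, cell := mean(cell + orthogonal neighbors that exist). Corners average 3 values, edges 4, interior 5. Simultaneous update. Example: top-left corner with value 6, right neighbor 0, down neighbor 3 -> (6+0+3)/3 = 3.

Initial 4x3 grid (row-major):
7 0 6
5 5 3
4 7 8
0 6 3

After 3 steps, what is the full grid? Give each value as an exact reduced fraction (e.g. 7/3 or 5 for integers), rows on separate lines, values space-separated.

After step 1:
  4 9/2 3
  21/4 4 11/2
  4 6 21/4
  10/3 4 17/3
After step 2:
  55/12 31/8 13/3
  69/16 101/20 71/16
  223/48 93/20 269/48
  34/9 19/4 179/36
After step 3:
  613/144 2141/480 607/144
  2231/480 893/200 777/160
  6259/1440 247/50 7079/1440
  1897/432 363/80 2207/432

Answer: 613/144 2141/480 607/144
2231/480 893/200 777/160
6259/1440 247/50 7079/1440
1897/432 363/80 2207/432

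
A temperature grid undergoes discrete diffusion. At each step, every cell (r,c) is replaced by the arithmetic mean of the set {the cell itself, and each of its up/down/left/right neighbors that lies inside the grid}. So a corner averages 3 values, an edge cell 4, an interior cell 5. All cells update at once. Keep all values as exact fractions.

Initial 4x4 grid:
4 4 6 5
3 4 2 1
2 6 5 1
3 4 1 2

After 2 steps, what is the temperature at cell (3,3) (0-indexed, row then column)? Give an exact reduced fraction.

Step 1: cell (3,3) = 4/3
Step 2: cell (3,3) = 79/36
Full grid after step 2:
  137/36 973/240 327/80 7/2
  853/240 387/100 169/50 121/40
  279/80 18/5 321/100 53/24
  10/3 137/40 65/24 79/36

Answer: 79/36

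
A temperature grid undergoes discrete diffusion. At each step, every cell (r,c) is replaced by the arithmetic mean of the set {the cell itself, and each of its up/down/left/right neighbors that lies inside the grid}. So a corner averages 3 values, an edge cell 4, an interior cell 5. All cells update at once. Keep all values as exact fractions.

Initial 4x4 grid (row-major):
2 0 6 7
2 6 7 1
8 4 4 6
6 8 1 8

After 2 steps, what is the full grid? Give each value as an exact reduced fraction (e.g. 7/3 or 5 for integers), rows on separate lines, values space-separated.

Answer: 28/9 409/120 539/120 179/36
439/120 113/25 93/20 73/15
137/24 479/100 126/25 97/20
205/36 35/6 97/20 5

Derivation:
After step 1:
  4/3 7/2 5 14/3
  9/2 19/5 24/5 21/4
  5 6 22/5 19/4
  22/3 19/4 21/4 5
After step 2:
  28/9 409/120 539/120 179/36
  439/120 113/25 93/20 73/15
  137/24 479/100 126/25 97/20
  205/36 35/6 97/20 5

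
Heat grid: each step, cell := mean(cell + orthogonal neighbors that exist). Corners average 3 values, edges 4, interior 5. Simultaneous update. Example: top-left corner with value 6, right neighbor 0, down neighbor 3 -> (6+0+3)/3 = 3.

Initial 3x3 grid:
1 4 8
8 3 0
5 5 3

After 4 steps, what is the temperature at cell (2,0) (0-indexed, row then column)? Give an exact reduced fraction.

Answer: 12451/2880

Derivation:
Step 1: cell (2,0) = 6
Step 2: cell (2,0) = 19/4
Step 3: cell (2,0) = 217/48
Step 4: cell (2,0) = 12451/2880
Full grid after step 4:
  109799/25920 175177/43200 16579/4320
  746983/172800 97057/24000 329929/86400
  12451/2880 88351/21600 49427/12960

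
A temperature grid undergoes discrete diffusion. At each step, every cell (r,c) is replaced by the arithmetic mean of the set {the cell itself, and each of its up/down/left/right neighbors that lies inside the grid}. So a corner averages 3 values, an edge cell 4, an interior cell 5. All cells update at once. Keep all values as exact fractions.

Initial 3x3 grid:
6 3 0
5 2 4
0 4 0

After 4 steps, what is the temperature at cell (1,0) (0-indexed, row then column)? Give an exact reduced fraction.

Step 1: cell (1,0) = 13/4
Step 2: cell (1,0) = 871/240
Step 3: cell (1,0) = 44237/14400
Step 4: cell (1,0) = 2697439/864000
Full grid after step 4:
  51199/16200 866563/288000 339967/129600
  2697439/864000 245117/90000 123323/48000
  40613/14400 1155407/432000 76373/32400

Answer: 2697439/864000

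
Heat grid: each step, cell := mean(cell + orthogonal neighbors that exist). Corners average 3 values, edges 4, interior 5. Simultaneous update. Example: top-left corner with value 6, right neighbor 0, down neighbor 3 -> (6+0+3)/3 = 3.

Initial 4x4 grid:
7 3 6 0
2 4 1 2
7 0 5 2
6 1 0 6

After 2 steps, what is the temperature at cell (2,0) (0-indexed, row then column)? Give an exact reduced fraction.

Answer: 1009/240

Derivation:
Step 1: cell (2,0) = 15/4
Step 2: cell (2,0) = 1009/240
Full grid after step 2:
  14/3 27/8 413/120 77/36
  59/16 19/5 219/100 169/60
  1009/240 5/2 307/100 139/60
  61/18 769/240 541/240 113/36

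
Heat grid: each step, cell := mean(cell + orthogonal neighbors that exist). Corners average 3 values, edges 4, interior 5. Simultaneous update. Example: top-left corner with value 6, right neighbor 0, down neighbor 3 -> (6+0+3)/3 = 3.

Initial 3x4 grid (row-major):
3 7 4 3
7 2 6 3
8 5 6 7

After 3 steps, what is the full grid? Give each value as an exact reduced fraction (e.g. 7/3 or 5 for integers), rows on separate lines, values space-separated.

After step 1:
  17/3 4 5 10/3
  5 27/5 21/5 19/4
  20/3 21/4 6 16/3
After step 2:
  44/9 301/60 62/15 157/36
  341/60 477/100 507/100 1057/240
  203/36 1399/240 1247/240 193/36
After step 3:
  1403/270 1058/225 16723/3600 9287/2160
  18883/3600 31643/6000 1768/375 69107/14400
  12349/2160 38581/7200 38621/7200 2693/540

Answer: 1403/270 1058/225 16723/3600 9287/2160
18883/3600 31643/6000 1768/375 69107/14400
12349/2160 38581/7200 38621/7200 2693/540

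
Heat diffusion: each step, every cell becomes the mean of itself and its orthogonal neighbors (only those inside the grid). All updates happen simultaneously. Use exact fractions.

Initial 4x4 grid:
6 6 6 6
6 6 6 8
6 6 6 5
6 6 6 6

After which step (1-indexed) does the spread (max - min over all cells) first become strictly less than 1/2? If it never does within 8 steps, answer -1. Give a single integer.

Step 1: max=20/3, min=17/3, spread=1
Step 2: max=767/120, min=88/15, spread=21/40
Step 3: max=6827/1080, min=6419/1080, spread=17/45
  -> spread < 1/2 first at step 3
Step 4: max=201761/32400, min=40301/6750, spread=41581/162000
Step 5: max=6032639/972000, min=323239/54000, spread=214337/972000
Step 6: max=179897387/29160000, min=647281/108000, spread=5131517/29160000
Step 7: max=5381544527/874800000, min=14587757/2430000, spread=129952007/874800000
Step 8: max=160954897511/26244000000, min=8760233873/1458000000, spread=3270687797/26244000000

Answer: 3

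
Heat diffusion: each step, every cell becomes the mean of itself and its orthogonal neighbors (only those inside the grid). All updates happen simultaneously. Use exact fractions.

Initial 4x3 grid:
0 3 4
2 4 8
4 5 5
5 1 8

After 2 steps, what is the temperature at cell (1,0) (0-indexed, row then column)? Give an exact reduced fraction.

Answer: 377/120

Derivation:
Step 1: cell (1,0) = 5/2
Step 2: cell (1,0) = 377/120
Full grid after step 2:
  83/36 829/240 13/3
  377/120 187/50 423/80
  409/120 469/100 1213/240
  145/36 331/80 191/36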